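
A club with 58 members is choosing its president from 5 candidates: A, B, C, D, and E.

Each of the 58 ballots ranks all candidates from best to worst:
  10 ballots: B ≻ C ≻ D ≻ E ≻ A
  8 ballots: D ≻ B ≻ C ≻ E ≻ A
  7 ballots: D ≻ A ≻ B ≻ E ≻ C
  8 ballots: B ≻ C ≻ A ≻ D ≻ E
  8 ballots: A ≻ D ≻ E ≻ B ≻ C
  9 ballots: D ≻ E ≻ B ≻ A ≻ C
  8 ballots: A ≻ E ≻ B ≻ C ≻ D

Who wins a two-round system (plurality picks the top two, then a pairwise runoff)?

Round 1 first-place votes: A 16, B 18, C 0, D 24, E 0. D and B advance.
Runoff: D is ranked above B on 32 ballots, B above D on 26.

D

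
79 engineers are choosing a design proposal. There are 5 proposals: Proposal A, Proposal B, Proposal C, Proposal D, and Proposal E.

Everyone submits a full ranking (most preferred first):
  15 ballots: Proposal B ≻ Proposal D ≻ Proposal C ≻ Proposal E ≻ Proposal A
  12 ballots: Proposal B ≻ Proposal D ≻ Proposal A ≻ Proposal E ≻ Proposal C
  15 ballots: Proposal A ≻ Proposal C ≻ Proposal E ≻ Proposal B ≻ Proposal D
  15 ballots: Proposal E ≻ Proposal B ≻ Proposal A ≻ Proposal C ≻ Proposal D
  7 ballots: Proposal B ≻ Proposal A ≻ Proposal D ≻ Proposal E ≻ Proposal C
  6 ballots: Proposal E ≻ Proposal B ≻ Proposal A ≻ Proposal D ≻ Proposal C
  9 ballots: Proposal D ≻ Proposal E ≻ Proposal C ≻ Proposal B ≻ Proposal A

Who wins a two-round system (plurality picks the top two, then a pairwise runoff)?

Proposal E

Round 1 first-place votes: Proposal A 15, Proposal B 34, Proposal C 0, Proposal D 9, Proposal E 21. Proposal B and Proposal E advance.
Runoff: Proposal B is ranked above Proposal E on 34 ballots, Proposal E above Proposal B on 45.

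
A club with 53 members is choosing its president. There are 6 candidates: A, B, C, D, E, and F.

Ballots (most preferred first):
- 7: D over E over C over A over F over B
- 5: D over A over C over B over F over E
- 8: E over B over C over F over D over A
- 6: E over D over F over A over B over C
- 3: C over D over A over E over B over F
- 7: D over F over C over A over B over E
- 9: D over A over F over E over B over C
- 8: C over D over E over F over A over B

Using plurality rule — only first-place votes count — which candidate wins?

First-place votes: A 0, B 0, C 11, D 28, E 14, F 0.

D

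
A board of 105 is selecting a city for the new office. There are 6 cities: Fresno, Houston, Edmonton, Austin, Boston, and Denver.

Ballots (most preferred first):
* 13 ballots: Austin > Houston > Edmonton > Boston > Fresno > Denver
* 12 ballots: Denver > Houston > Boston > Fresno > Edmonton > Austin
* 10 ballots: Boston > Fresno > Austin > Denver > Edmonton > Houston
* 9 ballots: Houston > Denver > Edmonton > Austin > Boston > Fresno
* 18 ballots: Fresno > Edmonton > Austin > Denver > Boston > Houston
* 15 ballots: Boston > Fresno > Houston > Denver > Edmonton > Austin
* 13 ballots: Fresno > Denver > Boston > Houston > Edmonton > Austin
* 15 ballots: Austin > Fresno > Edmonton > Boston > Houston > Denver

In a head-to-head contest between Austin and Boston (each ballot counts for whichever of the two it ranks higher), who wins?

Austin is ranked above Boston on 55 ballots; Boston above Austin on 50.

Austin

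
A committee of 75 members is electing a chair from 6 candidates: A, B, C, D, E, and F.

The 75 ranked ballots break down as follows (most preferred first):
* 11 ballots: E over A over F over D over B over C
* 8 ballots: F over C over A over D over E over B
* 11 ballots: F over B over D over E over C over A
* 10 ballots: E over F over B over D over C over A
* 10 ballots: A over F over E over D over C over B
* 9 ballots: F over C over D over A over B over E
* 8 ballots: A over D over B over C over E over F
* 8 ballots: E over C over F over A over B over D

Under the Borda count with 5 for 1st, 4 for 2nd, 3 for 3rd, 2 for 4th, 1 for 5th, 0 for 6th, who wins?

A: 11×4 + 8×3 + 11×0 + 10×0 + 10×5 + 9×2 + 8×5 + 8×2 = 192
B: 11×1 + 8×0 + 11×4 + 10×3 + 10×0 + 9×1 + 8×3 + 8×1 = 126
C: 11×0 + 8×4 + 11×1 + 10×1 + 10×1 + 9×4 + 8×2 + 8×4 = 147
D: 11×2 + 8×2 + 11×3 + 10×2 + 10×2 + 9×3 + 8×4 + 8×0 = 170
E: 11×5 + 8×1 + 11×2 + 10×5 + 10×3 + 9×0 + 8×1 + 8×5 = 213
F: 11×3 + 8×5 + 11×5 + 10×4 + 10×4 + 9×5 + 8×0 + 8×3 = 277

F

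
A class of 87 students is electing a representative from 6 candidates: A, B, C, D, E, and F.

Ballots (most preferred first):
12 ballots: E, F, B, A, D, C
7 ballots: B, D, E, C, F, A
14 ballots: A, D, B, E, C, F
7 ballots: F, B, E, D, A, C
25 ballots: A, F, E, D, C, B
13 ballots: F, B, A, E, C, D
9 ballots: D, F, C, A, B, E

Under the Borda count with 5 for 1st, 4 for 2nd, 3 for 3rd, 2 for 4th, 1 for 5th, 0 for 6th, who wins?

F

A: 12×2 + 7×0 + 14×5 + 7×1 + 25×5 + 13×3 + 9×2 = 283
B: 12×3 + 7×5 + 14×3 + 7×4 + 25×0 + 13×4 + 9×1 = 202
C: 12×0 + 7×2 + 14×1 + 7×0 + 25×1 + 13×1 + 9×3 = 93
D: 12×1 + 7×4 + 14×4 + 7×2 + 25×2 + 13×0 + 9×5 = 205
E: 12×5 + 7×3 + 14×2 + 7×3 + 25×3 + 13×2 + 9×0 = 231
F: 12×4 + 7×1 + 14×0 + 7×5 + 25×4 + 13×5 + 9×4 = 291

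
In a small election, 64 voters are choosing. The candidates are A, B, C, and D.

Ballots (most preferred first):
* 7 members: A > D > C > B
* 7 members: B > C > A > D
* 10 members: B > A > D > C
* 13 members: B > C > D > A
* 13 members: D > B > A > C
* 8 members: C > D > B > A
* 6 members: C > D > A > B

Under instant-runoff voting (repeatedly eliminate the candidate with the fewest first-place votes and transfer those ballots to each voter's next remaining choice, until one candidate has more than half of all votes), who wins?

Round 1: A 7, B 30, C 14, D 13. A eliminated.
Round 2: B 30, C 14, D 20. C eliminated.
Round 3: B 30, D 34. D has a majority (≥33).

D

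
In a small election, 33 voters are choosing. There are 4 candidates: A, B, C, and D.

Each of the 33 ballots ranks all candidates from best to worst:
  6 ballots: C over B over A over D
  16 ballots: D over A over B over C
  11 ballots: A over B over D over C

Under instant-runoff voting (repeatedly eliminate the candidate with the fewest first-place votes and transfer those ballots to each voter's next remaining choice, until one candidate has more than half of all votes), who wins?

Round 1: A 11, B 0, C 6, D 16. B eliminated.
Round 2: A 11, C 6, D 16. C eliminated.
Round 3: A 17, D 16. A has a majority (≥17).

A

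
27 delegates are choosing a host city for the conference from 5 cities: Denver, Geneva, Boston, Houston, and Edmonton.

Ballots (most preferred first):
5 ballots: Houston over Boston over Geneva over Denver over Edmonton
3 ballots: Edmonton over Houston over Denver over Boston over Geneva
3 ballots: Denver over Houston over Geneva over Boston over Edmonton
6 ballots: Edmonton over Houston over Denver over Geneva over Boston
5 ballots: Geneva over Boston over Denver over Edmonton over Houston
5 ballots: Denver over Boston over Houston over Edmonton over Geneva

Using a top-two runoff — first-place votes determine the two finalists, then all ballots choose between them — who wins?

Round 1 first-place votes: Denver 8, Geneva 5, Boston 0, Houston 5, Edmonton 9. Edmonton and Denver advance.
Runoff: Edmonton is ranked above Denver on 9 ballots, Denver above Edmonton on 18.

Denver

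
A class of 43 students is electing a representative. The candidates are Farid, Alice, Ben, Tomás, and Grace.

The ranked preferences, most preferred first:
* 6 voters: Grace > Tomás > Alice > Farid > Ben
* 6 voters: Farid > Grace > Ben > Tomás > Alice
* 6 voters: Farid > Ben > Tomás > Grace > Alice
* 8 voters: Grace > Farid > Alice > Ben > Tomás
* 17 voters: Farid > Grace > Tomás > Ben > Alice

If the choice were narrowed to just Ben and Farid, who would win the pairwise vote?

Ben is ranked above Farid on 0 ballots; Farid above Ben on 43.

Farid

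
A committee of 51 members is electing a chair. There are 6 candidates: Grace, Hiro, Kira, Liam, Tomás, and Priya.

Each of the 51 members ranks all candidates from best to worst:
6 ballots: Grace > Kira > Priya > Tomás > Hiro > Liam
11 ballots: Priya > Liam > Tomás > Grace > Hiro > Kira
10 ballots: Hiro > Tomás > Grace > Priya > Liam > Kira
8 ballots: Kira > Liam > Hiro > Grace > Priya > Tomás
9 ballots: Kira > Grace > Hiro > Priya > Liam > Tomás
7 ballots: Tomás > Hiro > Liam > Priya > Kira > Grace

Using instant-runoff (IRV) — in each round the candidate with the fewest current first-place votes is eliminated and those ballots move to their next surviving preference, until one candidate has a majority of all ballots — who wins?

Hiro

Round 1: Grace 6, Hiro 10, Kira 17, Liam 0, Tomás 7, Priya 11. Liam eliminated.
Round 2: Grace 6, Hiro 10, Kira 17, Tomás 7, Priya 11. Grace eliminated.
Round 3: Hiro 10, Kira 23, Tomás 7, Priya 11. Tomás eliminated.
Round 4: Hiro 17, Kira 23, Priya 11. Priya eliminated.
Round 5: Hiro 28, Kira 23. Hiro has a majority (≥26).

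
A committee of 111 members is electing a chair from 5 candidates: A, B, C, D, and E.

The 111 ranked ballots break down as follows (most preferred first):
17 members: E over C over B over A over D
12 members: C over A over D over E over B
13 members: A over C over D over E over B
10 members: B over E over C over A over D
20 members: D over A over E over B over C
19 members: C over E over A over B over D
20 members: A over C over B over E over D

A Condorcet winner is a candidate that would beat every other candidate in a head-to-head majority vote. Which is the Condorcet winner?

C

C vs A: 58–53
C vs B: 81–30
C vs D: 91–20
C vs E: 64–47
C beats every other candidate.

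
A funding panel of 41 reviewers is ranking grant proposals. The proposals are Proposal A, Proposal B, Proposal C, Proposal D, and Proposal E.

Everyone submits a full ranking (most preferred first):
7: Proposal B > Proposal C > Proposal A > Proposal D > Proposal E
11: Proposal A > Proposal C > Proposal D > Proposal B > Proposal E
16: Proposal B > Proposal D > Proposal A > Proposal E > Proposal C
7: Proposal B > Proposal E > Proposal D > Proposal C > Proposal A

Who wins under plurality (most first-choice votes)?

Proposal B

First-place votes: Proposal A 11, Proposal B 30, Proposal C 0, Proposal D 0, Proposal E 0.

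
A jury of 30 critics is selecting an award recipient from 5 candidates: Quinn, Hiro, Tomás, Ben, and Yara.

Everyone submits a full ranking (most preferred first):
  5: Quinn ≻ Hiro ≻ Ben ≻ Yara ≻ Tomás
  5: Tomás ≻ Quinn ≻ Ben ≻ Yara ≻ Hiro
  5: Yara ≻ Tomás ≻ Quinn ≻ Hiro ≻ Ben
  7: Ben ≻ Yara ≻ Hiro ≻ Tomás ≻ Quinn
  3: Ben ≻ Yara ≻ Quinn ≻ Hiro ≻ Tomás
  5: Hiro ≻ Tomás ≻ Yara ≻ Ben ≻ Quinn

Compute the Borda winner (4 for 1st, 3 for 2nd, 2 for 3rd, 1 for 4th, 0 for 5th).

Yara

Quinn: 5×4 + 5×3 + 5×2 + 7×0 + 3×2 + 5×0 = 51
Hiro: 5×3 + 5×0 + 5×1 + 7×2 + 3×1 + 5×4 = 57
Tomás: 5×0 + 5×4 + 5×3 + 7×1 + 3×0 + 5×3 = 57
Ben: 5×2 + 5×2 + 5×0 + 7×4 + 3×4 + 5×1 = 65
Yara: 5×1 + 5×1 + 5×4 + 7×3 + 3×3 + 5×2 = 70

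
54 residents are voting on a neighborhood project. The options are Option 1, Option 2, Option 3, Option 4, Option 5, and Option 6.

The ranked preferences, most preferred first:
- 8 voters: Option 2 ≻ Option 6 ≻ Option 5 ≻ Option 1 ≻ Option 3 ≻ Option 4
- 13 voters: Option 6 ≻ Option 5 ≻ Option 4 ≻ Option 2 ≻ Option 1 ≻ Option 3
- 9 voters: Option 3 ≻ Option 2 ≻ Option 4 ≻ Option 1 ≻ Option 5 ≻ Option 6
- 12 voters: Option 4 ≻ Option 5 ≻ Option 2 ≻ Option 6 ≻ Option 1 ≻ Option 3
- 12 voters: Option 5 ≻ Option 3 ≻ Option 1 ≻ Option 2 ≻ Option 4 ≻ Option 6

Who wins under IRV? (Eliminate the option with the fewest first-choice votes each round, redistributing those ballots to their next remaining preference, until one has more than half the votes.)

Option 4

Round 1: Option 1 0, Option 2 8, Option 3 9, Option 4 12, Option 5 12, Option 6 13. Option 1 eliminated.
Round 2: Option 2 8, Option 3 9, Option 4 12, Option 5 12, Option 6 13. Option 2 eliminated.
Round 3: Option 3 9, Option 4 12, Option 5 12, Option 6 21. Option 3 eliminated.
Round 4: Option 4 21, Option 5 12, Option 6 21. Option 5 eliminated.
Round 5: Option 4 33, Option 6 21. Option 4 has a majority (≥28).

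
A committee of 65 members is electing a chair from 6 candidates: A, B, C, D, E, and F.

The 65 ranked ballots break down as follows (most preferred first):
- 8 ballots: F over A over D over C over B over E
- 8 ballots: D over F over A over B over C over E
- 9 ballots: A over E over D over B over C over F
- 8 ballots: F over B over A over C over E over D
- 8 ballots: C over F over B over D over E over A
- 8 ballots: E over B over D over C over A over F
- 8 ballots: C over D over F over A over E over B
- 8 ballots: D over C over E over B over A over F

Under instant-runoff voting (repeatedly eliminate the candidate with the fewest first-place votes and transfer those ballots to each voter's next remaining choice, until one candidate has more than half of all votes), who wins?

Round 1: A 9, B 0, C 16, D 16, E 8, F 16. B eliminated.
Round 2: A 9, C 16, D 16, E 8, F 16. E eliminated.
Round 3: A 9, C 16, D 24, F 16. A eliminated.
Round 4: C 16, D 33, F 16. D has a majority (≥33).

D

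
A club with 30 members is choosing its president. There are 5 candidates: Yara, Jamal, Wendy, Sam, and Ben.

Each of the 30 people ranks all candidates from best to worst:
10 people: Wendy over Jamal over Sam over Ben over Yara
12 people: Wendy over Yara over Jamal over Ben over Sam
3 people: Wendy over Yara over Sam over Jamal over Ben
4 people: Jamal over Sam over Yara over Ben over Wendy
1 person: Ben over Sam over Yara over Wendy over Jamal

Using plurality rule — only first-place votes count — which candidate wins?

First-place votes: Yara 0, Jamal 4, Wendy 25, Sam 0, Ben 1.

Wendy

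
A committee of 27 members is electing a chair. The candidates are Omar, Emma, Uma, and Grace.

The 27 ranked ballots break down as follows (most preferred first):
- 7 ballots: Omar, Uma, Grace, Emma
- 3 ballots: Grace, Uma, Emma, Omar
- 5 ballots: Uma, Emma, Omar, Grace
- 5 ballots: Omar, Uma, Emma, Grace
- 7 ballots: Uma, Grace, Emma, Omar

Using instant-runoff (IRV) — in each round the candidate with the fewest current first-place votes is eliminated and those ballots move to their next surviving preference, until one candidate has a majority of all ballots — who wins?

Uma

Round 1: Omar 12, Emma 0, Uma 12, Grace 3. Emma eliminated.
Round 2: Omar 12, Uma 12, Grace 3. Grace eliminated.
Round 3: Omar 12, Uma 15. Uma has a majority (≥14).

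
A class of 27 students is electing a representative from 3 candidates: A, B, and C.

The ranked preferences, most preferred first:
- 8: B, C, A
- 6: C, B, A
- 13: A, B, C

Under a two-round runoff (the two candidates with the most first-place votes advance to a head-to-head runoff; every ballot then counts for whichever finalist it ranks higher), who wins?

B

Round 1 first-place votes: A 13, B 8, C 6. A and B advance.
Runoff: A is ranked above B on 13 ballots, B above A on 14.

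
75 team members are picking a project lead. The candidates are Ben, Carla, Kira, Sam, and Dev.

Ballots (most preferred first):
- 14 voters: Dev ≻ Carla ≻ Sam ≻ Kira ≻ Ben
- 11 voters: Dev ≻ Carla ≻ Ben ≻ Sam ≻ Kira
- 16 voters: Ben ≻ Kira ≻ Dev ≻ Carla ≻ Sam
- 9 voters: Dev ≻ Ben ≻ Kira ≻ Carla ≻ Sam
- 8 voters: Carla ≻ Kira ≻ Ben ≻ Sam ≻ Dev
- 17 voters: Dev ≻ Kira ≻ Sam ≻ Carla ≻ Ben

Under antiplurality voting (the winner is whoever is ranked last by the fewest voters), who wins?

Carla

Last-place votes: Ben 31, Carla 0, Kira 11, Sam 25, Dev 8.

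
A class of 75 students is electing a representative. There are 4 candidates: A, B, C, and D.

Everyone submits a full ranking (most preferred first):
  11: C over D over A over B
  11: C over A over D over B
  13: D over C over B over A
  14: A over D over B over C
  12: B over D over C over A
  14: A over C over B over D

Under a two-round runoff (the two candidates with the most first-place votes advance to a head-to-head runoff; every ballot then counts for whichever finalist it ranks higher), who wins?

C

Round 1 first-place votes: A 28, B 12, C 22, D 13. A and C advance.
Runoff: A is ranked above C on 28 ballots, C above A on 47.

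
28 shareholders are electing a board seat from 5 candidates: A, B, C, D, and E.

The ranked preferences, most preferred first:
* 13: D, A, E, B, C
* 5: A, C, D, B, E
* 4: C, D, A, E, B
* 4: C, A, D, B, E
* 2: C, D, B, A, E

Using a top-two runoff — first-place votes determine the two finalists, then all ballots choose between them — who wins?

C

Round 1 first-place votes: A 5, B 0, C 10, D 13, E 0. D and C advance.
Runoff: D is ranked above C on 13 ballots, C above D on 15.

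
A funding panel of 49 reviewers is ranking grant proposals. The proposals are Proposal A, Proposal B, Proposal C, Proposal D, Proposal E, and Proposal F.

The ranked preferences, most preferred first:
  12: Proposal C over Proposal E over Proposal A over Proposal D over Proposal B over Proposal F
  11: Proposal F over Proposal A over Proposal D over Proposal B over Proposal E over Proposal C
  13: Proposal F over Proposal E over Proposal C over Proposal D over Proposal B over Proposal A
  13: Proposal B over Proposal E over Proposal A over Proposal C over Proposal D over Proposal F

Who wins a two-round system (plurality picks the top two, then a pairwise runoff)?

Round 1 first-place votes: Proposal A 0, Proposal B 13, Proposal C 12, Proposal D 0, Proposal E 0, Proposal F 24. Proposal F and Proposal B advance.
Runoff: Proposal F is ranked above Proposal B on 24 ballots, Proposal B above Proposal F on 25.

Proposal B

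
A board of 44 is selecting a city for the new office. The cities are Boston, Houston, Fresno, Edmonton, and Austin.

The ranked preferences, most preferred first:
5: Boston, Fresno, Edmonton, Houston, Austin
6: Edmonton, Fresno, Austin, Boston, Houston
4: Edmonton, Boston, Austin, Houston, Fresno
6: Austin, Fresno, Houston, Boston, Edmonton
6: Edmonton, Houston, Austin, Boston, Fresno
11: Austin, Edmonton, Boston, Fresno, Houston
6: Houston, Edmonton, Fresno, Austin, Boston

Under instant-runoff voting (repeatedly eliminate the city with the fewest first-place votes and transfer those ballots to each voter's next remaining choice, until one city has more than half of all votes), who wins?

Edmonton

Round 1: Boston 5, Houston 6, Fresno 0, Edmonton 16, Austin 17. Fresno eliminated.
Round 2: Boston 5, Houston 6, Edmonton 16, Austin 17. Boston eliminated.
Round 3: Houston 6, Edmonton 21, Austin 17. Houston eliminated.
Round 4: Edmonton 27, Austin 17. Edmonton has a majority (≥23).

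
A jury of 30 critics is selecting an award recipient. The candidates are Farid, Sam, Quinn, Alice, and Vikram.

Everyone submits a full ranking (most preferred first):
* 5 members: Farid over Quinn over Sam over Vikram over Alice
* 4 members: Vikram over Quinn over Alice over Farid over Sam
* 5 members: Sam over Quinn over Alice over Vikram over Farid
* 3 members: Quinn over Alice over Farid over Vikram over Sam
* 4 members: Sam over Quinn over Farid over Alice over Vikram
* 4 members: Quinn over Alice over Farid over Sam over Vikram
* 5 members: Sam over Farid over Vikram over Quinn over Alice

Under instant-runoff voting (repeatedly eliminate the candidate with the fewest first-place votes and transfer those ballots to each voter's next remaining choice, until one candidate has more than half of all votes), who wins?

Quinn

Round 1: Farid 5, Sam 14, Quinn 7, Alice 0, Vikram 4. Alice eliminated.
Round 2: Farid 5, Sam 14, Quinn 7, Vikram 4. Vikram eliminated.
Round 3: Farid 5, Sam 14, Quinn 11. Farid eliminated.
Round 4: Sam 14, Quinn 16. Quinn has a majority (≥16).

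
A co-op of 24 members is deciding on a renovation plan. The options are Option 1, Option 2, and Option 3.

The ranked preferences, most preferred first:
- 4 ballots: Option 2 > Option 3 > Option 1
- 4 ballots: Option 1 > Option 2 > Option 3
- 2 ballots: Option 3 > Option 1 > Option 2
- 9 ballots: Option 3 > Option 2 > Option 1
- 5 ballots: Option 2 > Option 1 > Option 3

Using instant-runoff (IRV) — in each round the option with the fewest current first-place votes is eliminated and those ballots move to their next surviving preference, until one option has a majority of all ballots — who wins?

Round 1: Option 1 4, Option 2 9, Option 3 11. Option 1 eliminated.
Round 2: Option 2 13, Option 3 11. Option 2 has a majority (≥13).

Option 2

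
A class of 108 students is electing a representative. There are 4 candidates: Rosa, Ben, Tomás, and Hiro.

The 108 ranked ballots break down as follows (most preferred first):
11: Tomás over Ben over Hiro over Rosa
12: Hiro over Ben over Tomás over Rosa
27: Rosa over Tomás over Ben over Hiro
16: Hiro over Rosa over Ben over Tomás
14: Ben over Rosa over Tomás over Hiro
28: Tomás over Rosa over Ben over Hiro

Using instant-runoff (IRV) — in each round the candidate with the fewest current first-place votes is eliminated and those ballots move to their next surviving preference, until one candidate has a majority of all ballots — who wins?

Round 1: Rosa 27, Ben 14, Tomás 39, Hiro 28. Ben eliminated.
Round 2: Rosa 41, Tomás 39, Hiro 28. Hiro eliminated.
Round 3: Rosa 57, Tomás 51. Rosa has a majority (≥55).

Rosa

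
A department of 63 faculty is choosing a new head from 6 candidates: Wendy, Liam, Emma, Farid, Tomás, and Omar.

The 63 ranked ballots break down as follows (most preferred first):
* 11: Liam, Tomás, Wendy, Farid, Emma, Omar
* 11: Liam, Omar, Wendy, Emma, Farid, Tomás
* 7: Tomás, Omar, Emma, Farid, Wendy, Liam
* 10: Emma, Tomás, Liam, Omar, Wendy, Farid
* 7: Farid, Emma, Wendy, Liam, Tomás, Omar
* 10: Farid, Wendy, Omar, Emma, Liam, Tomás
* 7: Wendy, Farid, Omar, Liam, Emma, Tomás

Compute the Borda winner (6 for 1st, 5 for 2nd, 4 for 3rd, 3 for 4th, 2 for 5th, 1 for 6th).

Wendy

Wendy: 11×4 + 11×4 + 7×2 + 10×2 + 7×4 + 10×5 + 7×6 = 242
Liam: 11×6 + 11×6 + 7×1 + 10×4 + 7×3 + 10×2 + 7×3 = 241
Emma: 11×2 + 11×3 + 7×4 + 10×6 + 7×5 + 10×3 + 7×2 = 222
Farid: 11×3 + 11×2 + 7×3 + 10×1 + 7×6 + 10×6 + 7×5 = 223
Tomás: 11×5 + 11×1 + 7×6 + 10×5 + 7×2 + 10×1 + 7×1 = 189
Omar: 11×1 + 11×5 + 7×5 + 10×3 + 7×1 + 10×4 + 7×4 = 206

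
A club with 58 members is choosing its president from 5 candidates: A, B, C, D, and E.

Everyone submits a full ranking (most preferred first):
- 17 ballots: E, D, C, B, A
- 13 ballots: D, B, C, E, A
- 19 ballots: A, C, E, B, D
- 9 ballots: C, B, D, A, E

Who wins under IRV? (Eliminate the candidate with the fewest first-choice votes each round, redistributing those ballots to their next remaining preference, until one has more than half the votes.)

Round 1: A 19, B 0, C 9, D 13, E 17. B eliminated.
Round 2: A 19, C 9, D 13, E 17. C eliminated.
Round 3: A 19, D 22, E 17. E eliminated.
Round 4: A 19, D 39. D has a majority (≥30).

D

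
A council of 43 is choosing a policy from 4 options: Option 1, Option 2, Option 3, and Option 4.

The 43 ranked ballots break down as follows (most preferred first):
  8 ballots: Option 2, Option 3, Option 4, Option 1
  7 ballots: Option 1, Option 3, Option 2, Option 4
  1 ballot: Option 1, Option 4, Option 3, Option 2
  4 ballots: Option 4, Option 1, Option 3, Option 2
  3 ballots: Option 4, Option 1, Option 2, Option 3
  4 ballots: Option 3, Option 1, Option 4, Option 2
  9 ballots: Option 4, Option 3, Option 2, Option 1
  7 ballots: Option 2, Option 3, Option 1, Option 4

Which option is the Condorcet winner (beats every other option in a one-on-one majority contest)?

Option 3

Option 3 vs Option 1: 28–15
Option 3 vs Option 2: 25–18
Option 3 vs Option 4: 26–17
Option 3 beats every other option.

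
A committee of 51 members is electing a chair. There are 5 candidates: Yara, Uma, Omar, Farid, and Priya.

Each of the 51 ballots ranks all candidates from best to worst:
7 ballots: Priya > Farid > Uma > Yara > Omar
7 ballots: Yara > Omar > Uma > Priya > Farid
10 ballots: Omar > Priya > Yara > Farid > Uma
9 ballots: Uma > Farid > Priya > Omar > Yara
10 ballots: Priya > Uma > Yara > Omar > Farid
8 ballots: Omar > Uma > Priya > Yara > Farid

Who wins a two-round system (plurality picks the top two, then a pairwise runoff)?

Round 1 first-place votes: Yara 7, Uma 9, Omar 18, Farid 0, Priya 17. Omar and Priya advance.
Runoff: Omar is ranked above Priya on 25 ballots, Priya above Omar on 26.

Priya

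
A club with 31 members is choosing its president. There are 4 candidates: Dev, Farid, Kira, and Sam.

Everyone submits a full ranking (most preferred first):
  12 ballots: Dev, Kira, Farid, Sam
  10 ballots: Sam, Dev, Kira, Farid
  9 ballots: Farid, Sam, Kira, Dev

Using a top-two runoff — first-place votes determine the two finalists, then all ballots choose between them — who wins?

Round 1 first-place votes: Dev 12, Farid 9, Kira 0, Sam 10. Dev and Sam advance.
Runoff: Dev is ranked above Sam on 12 ballots, Sam above Dev on 19.

Sam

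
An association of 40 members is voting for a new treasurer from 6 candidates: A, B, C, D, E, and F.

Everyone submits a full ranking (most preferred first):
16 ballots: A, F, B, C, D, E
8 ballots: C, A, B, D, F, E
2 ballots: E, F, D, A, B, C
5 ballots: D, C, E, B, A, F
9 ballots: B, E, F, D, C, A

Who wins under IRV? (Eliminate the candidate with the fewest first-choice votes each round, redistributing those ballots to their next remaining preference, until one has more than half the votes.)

C

Round 1: A 16, B 9, C 8, D 5, E 2, F 0. F eliminated.
Round 2: A 16, B 9, C 8, D 5, E 2. E eliminated.
Round 3: A 16, B 9, C 8, D 7. D eliminated.
Round 4: A 18, B 9, C 13. B eliminated.
Round 5: A 18, C 22. C has a majority (≥21).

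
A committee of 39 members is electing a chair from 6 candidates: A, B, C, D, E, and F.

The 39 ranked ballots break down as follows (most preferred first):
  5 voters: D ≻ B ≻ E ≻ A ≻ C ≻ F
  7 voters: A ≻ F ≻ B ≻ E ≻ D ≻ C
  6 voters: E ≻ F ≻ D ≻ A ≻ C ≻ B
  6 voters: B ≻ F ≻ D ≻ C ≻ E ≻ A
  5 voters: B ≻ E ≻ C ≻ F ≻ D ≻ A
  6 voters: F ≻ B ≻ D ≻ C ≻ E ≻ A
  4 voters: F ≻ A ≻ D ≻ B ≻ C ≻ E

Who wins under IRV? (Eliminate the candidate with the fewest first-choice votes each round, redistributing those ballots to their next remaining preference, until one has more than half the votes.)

F

Round 1: A 7, B 11, C 0, D 5, E 6, F 10. C eliminated.
Round 2: A 7, B 11, D 5, E 6, F 10. D eliminated.
Round 3: A 7, B 16, E 6, F 10. E eliminated.
Round 4: A 7, B 16, F 16. A eliminated.
Round 5: B 16, F 23. F has a majority (≥20).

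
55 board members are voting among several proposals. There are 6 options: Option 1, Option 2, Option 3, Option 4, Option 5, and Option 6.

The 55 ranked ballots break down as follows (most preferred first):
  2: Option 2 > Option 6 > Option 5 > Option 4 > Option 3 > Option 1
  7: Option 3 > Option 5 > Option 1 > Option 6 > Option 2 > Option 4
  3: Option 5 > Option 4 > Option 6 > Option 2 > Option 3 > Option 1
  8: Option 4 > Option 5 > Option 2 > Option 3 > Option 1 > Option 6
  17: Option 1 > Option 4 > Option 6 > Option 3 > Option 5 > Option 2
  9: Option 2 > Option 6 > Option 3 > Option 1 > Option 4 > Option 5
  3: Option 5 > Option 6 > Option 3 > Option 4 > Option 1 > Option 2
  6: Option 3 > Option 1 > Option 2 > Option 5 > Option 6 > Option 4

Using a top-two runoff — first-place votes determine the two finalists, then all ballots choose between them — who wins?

Round 1 first-place votes: Option 1 17, Option 2 11, Option 3 13, Option 4 8, Option 5 6, Option 6 0. Option 1 and Option 3 advance.
Runoff: Option 1 is ranked above Option 3 on 17 ballots, Option 3 above Option 1 on 38.

Option 3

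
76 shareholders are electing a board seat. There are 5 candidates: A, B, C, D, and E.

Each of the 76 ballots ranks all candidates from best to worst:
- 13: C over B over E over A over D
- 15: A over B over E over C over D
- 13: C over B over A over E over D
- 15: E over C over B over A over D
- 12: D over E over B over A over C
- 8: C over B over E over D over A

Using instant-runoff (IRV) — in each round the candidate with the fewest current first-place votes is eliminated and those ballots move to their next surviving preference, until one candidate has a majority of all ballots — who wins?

E

Round 1: A 15, B 0, C 34, D 12, E 15. B eliminated.
Round 2: A 15, C 34, D 12, E 15. D eliminated.
Round 3: A 15, C 34, E 27. A eliminated.
Round 4: C 34, E 42. E has a majority (≥39).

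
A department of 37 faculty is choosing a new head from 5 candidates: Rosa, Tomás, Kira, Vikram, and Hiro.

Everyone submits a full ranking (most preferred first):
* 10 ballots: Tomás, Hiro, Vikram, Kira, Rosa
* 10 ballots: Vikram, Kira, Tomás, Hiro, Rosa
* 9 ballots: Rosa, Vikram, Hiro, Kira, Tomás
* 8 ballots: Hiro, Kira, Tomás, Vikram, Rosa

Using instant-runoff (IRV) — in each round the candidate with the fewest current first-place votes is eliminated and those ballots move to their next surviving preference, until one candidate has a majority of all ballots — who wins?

Round 1: Rosa 9, Tomás 10, Kira 0, Vikram 10, Hiro 8. Kira eliminated.
Round 2: Rosa 9, Tomás 10, Vikram 10, Hiro 8. Hiro eliminated.
Round 3: Rosa 9, Tomás 18, Vikram 10. Rosa eliminated.
Round 4: Tomás 18, Vikram 19. Vikram has a majority (≥19).

Vikram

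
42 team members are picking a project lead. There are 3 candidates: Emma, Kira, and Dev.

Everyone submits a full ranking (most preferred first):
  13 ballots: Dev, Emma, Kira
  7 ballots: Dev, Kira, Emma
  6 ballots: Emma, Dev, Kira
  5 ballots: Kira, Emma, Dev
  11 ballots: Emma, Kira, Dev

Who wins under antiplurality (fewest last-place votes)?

Emma

Last-place votes: Emma 7, Kira 19, Dev 16.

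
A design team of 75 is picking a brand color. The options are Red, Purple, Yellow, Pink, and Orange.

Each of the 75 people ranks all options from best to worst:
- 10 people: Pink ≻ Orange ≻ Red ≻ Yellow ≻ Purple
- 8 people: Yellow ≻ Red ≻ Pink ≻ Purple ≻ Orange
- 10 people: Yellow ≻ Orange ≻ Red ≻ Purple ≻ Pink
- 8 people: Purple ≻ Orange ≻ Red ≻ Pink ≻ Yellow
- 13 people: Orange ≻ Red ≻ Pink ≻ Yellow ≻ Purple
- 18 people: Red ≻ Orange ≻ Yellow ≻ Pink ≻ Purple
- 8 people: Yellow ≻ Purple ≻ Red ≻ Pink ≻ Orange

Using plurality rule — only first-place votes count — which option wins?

First-place votes: Red 18, Purple 8, Yellow 26, Pink 10, Orange 13.

Yellow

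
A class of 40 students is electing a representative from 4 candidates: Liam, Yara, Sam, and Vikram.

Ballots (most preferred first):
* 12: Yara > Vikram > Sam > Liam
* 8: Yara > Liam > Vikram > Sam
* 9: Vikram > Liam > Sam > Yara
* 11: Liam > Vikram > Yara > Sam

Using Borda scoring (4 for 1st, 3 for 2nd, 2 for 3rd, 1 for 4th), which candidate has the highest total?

Vikram

Liam: 12×1 + 8×3 + 9×3 + 11×4 = 107
Yara: 12×4 + 8×4 + 9×1 + 11×2 = 111
Sam: 12×2 + 8×1 + 9×2 + 11×1 = 61
Vikram: 12×3 + 8×2 + 9×4 + 11×3 = 121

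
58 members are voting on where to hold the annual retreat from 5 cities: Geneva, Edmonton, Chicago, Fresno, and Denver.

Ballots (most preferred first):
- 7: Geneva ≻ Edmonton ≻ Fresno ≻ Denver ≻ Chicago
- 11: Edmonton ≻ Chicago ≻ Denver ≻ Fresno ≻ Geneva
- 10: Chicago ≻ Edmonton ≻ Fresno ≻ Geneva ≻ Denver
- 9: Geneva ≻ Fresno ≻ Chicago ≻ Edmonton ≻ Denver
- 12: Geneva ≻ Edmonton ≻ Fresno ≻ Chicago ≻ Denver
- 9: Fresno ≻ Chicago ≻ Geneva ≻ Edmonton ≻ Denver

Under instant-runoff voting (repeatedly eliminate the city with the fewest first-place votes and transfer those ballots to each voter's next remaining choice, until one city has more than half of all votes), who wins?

Chicago

Round 1: Geneva 28, Edmonton 11, Chicago 10, Fresno 9, Denver 0. Denver eliminated.
Round 2: Geneva 28, Edmonton 11, Chicago 10, Fresno 9. Fresno eliminated.
Round 3: Geneva 28, Edmonton 11, Chicago 19. Edmonton eliminated.
Round 4: Geneva 28, Chicago 30. Chicago has a majority (≥30).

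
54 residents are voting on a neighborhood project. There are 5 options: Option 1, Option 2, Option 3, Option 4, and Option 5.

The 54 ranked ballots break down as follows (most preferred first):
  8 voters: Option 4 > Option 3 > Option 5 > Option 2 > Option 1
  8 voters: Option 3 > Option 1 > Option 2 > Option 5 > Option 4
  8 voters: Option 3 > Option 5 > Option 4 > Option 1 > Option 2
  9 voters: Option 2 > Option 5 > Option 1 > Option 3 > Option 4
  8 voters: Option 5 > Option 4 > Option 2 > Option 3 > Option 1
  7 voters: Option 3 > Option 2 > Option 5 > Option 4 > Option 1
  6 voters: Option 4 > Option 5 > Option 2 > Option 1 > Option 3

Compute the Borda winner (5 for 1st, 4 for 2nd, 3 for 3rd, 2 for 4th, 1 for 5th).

Option 1: 8×1 + 8×4 + 8×2 + 9×3 + 8×1 + 7×1 + 6×2 = 110
Option 2: 8×2 + 8×3 + 8×1 + 9×5 + 8×3 + 7×4 + 6×3 = 163
Option 3: 8×4 + 8×5 + 8×5 + 9×2 + 8×2 + 7×5 + 6×1 = 187
Option 4: 8×5 + 8×1 + 8×3 + 9×1 + 8×4 + 7×2 + 6×5 = 157
Option 5: 8×3 + 8×2 + 8×4 + 9×4 + 8×5 + 7×3 + 6×4 = 193

Option 5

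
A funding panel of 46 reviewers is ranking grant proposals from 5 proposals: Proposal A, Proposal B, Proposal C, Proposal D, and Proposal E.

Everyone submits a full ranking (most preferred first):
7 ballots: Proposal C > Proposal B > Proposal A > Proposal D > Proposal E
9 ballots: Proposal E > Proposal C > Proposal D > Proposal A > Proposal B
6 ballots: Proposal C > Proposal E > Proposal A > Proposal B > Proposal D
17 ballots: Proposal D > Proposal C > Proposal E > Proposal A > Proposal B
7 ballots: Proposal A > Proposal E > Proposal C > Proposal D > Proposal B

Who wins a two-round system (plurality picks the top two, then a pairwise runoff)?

Round 1 first-place votes: Proposal A 7, Proposal B 0, Proposal C 13, Proposal D 17, Proposal E 9. Proposal D and Proposal C advance.
Runoff: Proposal D is ranked above Proposal C on 17 ballots, Proposal C above Proposal D on 29.

Proposal C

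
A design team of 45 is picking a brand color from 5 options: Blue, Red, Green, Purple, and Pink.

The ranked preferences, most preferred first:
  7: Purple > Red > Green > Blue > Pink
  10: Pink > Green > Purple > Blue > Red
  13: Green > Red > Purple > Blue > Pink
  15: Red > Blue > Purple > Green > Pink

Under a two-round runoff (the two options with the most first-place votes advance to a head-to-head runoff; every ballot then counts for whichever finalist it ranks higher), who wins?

Round 1 first-place votes: Blue 0, Red 15, Green 13, Purple 7, Pink 10. Red and Green advance.
Runoff: Red is ranked above Green on 22 ballots, Green above Red on 23.

Green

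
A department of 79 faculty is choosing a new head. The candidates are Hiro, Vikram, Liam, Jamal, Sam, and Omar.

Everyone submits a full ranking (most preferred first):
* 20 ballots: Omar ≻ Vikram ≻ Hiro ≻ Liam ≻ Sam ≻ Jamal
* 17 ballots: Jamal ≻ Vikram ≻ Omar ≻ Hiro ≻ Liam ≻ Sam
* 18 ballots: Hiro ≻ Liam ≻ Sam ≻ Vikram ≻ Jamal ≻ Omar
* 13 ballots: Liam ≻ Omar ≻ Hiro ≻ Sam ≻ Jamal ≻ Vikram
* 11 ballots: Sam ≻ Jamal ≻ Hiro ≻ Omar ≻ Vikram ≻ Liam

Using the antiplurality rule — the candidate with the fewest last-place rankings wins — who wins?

Hiro

Last-place votes: Hiro 0, Vikram 13, Liam 11, Jamal 20, Sam 17, Omar 18.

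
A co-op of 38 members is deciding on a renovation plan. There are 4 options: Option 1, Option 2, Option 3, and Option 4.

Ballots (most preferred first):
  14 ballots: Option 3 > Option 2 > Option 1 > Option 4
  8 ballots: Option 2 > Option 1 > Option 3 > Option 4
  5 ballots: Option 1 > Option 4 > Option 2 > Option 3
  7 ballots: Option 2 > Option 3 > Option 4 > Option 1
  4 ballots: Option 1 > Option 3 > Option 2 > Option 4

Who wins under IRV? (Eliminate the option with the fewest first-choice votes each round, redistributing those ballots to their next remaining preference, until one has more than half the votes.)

Round 1: Option 1 9, Option 2 15, Option 3 14, Option 4 0. Option 4 eliminated.
Round 2: Option 1 9, Option 2 15, Option 3 14. Option 1 eliminated.
Round 3: Option 2 20, Option 3 18. Option 2 has a majority (≥20).

Option 2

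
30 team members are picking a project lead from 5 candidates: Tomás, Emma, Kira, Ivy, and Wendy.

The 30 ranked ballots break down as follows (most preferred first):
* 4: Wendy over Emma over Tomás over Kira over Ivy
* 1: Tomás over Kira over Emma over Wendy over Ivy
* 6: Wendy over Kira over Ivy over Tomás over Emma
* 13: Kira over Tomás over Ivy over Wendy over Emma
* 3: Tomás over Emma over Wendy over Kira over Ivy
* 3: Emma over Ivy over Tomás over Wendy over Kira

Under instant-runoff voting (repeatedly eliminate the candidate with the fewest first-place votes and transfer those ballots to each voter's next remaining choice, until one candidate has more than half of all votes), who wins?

Wendy

Round 1: Tomás 4, Emma 3, Kira 13, Ivy 0, Wendy 10. Ivy eliminated.
Round 2: Tomás 4, Emma 3, Kira 13, Wendy 10. Emma eliminated.
Round 3: Tomás 7, Kira 13, Wendy 10. Tomás eliminated.
Round 4: Kira 14, Wendy 16. Wendy has a majority (≥16).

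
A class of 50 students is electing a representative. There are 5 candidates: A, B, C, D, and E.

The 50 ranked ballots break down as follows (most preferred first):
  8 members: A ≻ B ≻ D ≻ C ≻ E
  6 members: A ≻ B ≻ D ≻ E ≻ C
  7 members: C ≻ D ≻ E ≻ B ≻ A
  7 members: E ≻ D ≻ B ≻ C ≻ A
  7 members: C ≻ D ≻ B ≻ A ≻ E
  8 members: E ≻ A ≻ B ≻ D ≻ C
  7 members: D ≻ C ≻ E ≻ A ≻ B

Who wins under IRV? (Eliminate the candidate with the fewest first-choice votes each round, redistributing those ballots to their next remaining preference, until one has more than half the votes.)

C

Round 1: A 14, B 0, C 14, D 7, E 15. B eliminated.
Round 2: A 14, C 14, D 7, E 15. D eliminated.
Round 3: A 14, C 21, E 15. A eliminated.
Round 4: C 29, E 21. C has a majority (≥26).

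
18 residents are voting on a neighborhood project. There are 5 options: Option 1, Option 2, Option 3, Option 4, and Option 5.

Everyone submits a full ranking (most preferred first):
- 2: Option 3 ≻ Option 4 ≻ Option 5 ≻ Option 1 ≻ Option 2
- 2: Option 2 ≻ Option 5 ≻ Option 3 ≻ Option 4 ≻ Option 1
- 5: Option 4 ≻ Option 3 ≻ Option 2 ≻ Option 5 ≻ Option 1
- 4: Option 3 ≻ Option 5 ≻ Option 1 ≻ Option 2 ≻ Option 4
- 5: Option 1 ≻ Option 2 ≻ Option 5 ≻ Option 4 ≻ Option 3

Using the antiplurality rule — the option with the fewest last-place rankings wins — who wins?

Option 5

Last-place votes: Option 1 7, Option 2 2, Option 3 5, Option 4 4, Option 5 0.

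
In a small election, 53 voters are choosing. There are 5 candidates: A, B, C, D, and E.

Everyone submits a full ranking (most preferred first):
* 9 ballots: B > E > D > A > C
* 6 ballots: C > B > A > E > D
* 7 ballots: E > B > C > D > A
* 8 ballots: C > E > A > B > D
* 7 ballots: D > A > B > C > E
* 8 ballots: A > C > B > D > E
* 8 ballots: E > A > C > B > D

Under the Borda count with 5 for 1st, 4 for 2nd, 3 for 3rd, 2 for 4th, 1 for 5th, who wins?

A: 9×2 + 6×3 + 7×1 + 8×3 + 7×4 + 8×5 + 8×4 = 167
B: 9×5 + 6×4 + 7×4 + 8×2 + 7×3 + 8×3 + 8×2 = 174
C: 9×1 + 6×5 + 7×3 + 8×5 + 7×2 + 8×4 + 8×3 = 170
D: 9×3 + 6×1 + 7×2 + 8×1 + 7×5 + 8×2 + 8×1 = 114
E: 9×4 + 6×2 + 7×5 + 8×4 + 7×1 + 8×1 + 8×5 = 170

B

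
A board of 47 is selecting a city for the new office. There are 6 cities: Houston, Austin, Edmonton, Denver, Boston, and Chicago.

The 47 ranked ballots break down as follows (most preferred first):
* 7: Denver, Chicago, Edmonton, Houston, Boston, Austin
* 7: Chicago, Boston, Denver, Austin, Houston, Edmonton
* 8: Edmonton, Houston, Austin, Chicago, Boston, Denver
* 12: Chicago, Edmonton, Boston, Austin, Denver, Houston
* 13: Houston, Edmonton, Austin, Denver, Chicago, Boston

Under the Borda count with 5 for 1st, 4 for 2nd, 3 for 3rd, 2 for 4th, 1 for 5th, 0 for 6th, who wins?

Edmonton

Houston: 7×2 + 7×1 + 8×4 + 12×0 + 13×5 = 118
Austin: 7×0 + 7×2 + 8×3 + 12×2 + 13×3 = 101
Edmonton: 7×3 + 7×0 + 8×5 + 12×4 + 13×4 = 161
Denver: 7×5 + 7×3 + 8×0 + 12×1 + 13×2 = 94
Boston: 7×1 + 7×4 + 8×1 + 12×3 + 13×0 = 79
Chicago: 7×4 + 7×5 + 8×2 + 12×5 + 13×1 = 152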